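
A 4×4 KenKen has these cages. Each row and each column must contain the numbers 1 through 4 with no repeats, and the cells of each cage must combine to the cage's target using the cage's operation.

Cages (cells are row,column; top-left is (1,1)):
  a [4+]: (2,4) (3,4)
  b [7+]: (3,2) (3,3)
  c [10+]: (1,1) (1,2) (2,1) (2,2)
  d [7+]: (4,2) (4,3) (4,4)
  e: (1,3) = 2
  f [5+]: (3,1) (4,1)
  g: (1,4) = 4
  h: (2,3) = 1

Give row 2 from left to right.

4 2 1 3

E is a freebie, so (1,3) = 2.
Cage g is a single given cell, so (1,4) = 4.
Cage h is given; hence (2,3) = 1.
Row 2 already has 1; hence (2,4) = 3.
Column 4 already has 3, leaving (3,4) = 1.
Column 3 already has 1, leaving (4,3) = 4.
Column 4 now contains 1, which forces (4,4) = 2.
Cage b's pair has sum 7, which forces (3,2) = 4.
4 is placed in column 3; hence (3,3) = 3.
2 is placed in row 4, which forces (4,2) = 1.
The 4 cells of cage c must have sum 10, leaving (1,1) = 1.
Column 2 already has 1, so (1,2) = 3.
The 4 cells of cage c must have sum 10, which forces (2,1) = 4.
Column 2 already has 4, so (2,2) = 2.
Row 3 already has 4; hence (3,1) = 2.
Row 4 now contains 1, so (4,1) = 3.
Filled in: 1 3 2 4 / 4 2 1 3 / 2 4 3 1 / 3 1 4 2.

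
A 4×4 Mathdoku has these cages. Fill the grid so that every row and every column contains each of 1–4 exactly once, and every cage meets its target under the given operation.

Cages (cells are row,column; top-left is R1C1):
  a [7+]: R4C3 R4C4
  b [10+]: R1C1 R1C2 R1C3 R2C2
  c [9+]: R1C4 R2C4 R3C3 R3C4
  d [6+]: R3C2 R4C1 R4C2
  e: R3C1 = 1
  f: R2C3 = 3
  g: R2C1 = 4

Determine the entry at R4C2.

G is a freebie; hence R2C1 = 4.
F is a freebie; hence R2C3 = 3.
Cage e is a single given cell, which forces R3C1 = 1.
Row 3 already has 1, which forces R3C3 = 2.
Column 3 now contains 3, which forces R4C3 = 4.
4 is placed in row 4, which forces R4C4 = 3.
The 4 cells of cage b must have sum 10, which forces R1C1 = 3.
The 4 cells of cage b must have sum 10; hence R1C2 = 4.
4 is placed in column 3, so R1C3 = 1.
Row 1 already has 1, so R1C4 = 2.
Cage b has sum 10, so R2C2 = 2.
2 is placed in column 4; hence R2C4 = 1.
Row 3 already has 2, so R3C2 = 3.
Column 4 now contains 3, so R3C4 = 4.
Row 4 now contains 3, which forces R4C1 = 2.
The 3 cells of cage d must have sum 6, so R4C2 = 1.
The full grid is 3 4 1 2 / 4 2 3 1 / 1 3 2 4 / 2 1 4 3.

1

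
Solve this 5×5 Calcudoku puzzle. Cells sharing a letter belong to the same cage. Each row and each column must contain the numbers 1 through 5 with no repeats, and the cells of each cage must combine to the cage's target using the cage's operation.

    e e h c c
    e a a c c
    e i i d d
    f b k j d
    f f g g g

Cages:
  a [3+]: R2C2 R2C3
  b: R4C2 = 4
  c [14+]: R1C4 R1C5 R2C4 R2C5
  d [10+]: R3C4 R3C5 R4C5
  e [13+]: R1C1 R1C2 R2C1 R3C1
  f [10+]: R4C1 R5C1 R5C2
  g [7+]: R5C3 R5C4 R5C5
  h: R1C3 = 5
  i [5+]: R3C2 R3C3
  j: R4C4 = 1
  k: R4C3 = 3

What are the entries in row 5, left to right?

3 5 2 4 1

H is a freebie, which forces R1C3 = 5.
Cage b is a single given cell, so R4C2 = 4.
Cage k is a single given cell, which forces R4C3 = 3.
Cage j is given; hence R4C4 = 1.
The only place for 5 in column 2 is R5C2.
Cage f has sum 10; hence R4C1 = 2.
Row 4 now contains 2; hence R4C5 = 5.
Cage f has sum 10, which forces R5C1 = 3.
Cage e has sum 13, which forces R1C2 = 3.
3 is placed in column 2, so R3C2 = 1.
Column 2 already has 1; hence R2C2 = 2.
Cage a's pair has sum 3, leaving R2C3 = 1.
Cage c has sum 14, which forces R2C4 = 5.
Cage i's pair has sum 5, which forces R3C3 = 4.
4 is placed in column 3; hence R5C3 = 2.
2 is placed in row 5; hence R5C4 = 4.
4 is placed in row 5, which forces R5C5 = 1.
Cage e has sum 13, leaving R1C1 = 1.
Column 4 already has 4, which forces R1C4 = 2.
Cage c has sum 14, leaving R1C5 = 4.
Row 2 already has 5, leaving R2C1 = 4.
Cage c needs sum 14; hence R2C5 = 3.
Row 3 now contains 4, leaving R3C1 = 5.
2 is placed in column 4; hence R3C4 = 3.
3 is placed in column 5; hence R3C5 = 2.
Completed grid: 1 3 5 2 4 / 4 2 1 5 3 / 5 1 4 3 2 / 2 4 3 1 5 / 3 5 2 4 1.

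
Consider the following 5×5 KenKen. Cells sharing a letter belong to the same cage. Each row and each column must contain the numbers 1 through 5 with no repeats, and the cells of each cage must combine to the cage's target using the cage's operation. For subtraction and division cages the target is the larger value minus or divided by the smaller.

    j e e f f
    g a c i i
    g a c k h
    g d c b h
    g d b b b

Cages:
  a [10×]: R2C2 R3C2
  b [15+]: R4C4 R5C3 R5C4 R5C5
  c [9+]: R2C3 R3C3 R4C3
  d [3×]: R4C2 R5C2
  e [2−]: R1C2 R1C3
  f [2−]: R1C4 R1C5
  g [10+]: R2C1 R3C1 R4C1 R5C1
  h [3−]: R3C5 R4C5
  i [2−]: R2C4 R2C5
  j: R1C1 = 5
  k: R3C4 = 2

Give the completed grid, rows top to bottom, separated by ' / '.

J is a freebie; hence R1C1 = 5.
K is a freebie, which forces R3C4 = 2.
Cage a needs two cells with product 10, so R2C2 = 2.
Row 3 already has 2; hence R3C2 = 5.
The only place for 4 in column 2 is R1C2.
The two cells of cage e must have difference 2, which forces R1C3 = 2.
In row 2, 4 can only go at R2C1, so R2C1 = 4.
In row 3, 4 can only go at R3C5, so R3C5 = 4.
Column 5 already has 4, which forces R4C5 = 1.
Cage f needs two cells with difference 2; hence R1C4 = 1.
1 is placed in column 5, leaving R1C5 = 3.
Column 5 already has 3; hence R2C5 = 5.
Row 4 already has 1, which forces R4C2 = 3.
Row 4 already has 3, leaving R4C3 = 5.
Row 4 now contains 5, which forces R4C4 = 4.
Cage d's pair has product 3, leaving R5C2 = 1.
Column 5 already has 5, so R5C5 = 2.
Row 2 now contains 5, so R2C4 = 3.
Cage g has sum 10, leaving R3C1 = 1.
Row 3 now contains 1, which forces R3C3 = 3.
Row 4 already has 3, leaving R4C1 = 2.
Row 5 already has 2, which forces R5C1 = 3.
Cage b needs sum 15, which forces R5C3 = 4.
The 4 cells of cage b must have sum 15, which forces R5C4 = 5.
Row 2 already has 3, leaving R2C3 = 1.

5 4 2 1 3 / 4 2 1 3 5 / 1 5 3 2 4 / 2 3 5 4 1 / 3 1 4 5 2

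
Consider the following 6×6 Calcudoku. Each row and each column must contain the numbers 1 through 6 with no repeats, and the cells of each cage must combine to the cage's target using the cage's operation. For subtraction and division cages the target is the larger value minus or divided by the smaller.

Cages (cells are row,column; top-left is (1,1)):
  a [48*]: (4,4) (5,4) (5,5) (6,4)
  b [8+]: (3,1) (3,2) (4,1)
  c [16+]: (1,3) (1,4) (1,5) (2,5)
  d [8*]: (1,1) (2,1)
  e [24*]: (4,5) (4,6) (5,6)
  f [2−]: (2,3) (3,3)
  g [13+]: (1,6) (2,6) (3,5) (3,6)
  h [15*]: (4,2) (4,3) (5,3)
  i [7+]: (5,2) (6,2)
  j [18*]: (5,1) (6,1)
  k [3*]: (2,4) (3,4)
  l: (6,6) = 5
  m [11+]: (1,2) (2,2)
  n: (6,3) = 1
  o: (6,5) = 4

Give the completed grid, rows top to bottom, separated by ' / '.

4 6 2 5 3 1 / 2 5 4 1 6 3 / 1 2 6 3 5 4 / 5 1 3 4 2 6 / 3 4 5 6 1 2 / 6 3 1 2 4 5

Cage n is given; hence (6,3) = 1.
O is a freebie, so (6,5) = 4.
L is a freebie, which forces (6,6) = 5.
The 3 cells of cage h must have product 15; hence (4,2) = 1.
In column 1, 1 can only go at (3,1), so (3,1) = 1.
Cage k's pair has product 3; hence (2,4) = 1.
Row 3 already has 1, so (3,4) = 3.
Cage a needs product 48; hence (5,5) = 1.
The only place for 1 in row 1 is (1,6).
Column 1 needs a 5, and only (4,1) is open for it.
Cage b has sum 8, so (3,2) = 2.
Row 4 already has 5, so (4,3) = 3.
Row 4 now contains 3, so (4,5) = 2.
Cage h needs product 15, leaving (5,3) = 5.
2 is placed in column 2, so (6,2) = 3.
The 4 cells of cage g must have sum 13, leaving (3,6) = 4.
4 is placed in column 6, leaving (4,6) = 6.
Cage j needs two cells with product 18, so (5,1) = 3.
5 is placed in row 5, which forces (5,2) = 4.
3 is placed in row 5, which forces (5,6) = 2.
Row 6 now contains 3, leaving (6,1) = 6.
6 is placed in row 6, so (6,4) = 2.
Cage c needs sum 16; hence (1,3) = 2.
Cage f's pair has difference 2, so (2,3) = 4.
Column 6 now contains 2, so (2,6) = 3.
4 is placed in row 3; hence (3,3) = 6.
Cage g has sum 13, which forces (3,5) = 5.
6 is placed in row 4, so (4,4) = 4.
Row 5 already has 2, leaving (5,4) = 6.
Row 1 now contains 2, which forces (1,1) = 4.
6 is placed in column 4; hence (1,4) = 5.
Cage c needs sum 16, leaving (1,5) = 3.
Row 2 now contains 4, so (2,1) = 2.
Column 5 already has 5; hence (2,5) = 6.
Row 1 already has 5, which forces (1,2) = 6.
Row 2 already has 6, leaving (2,2) = 5.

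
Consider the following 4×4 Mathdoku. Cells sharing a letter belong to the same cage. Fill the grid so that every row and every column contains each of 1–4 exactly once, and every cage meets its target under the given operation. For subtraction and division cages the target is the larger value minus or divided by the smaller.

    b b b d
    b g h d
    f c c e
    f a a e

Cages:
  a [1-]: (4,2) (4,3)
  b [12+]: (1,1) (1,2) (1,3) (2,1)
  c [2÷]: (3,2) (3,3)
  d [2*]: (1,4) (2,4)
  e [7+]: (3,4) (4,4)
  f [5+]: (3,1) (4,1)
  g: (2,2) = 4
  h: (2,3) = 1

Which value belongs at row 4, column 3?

G is a freebie; hence (2,2) = 4.
Cage h is a single given cell, which forces (2,3) = 1.
Row 2 already has 1, which forces (2,4) = 2.
2 is placed in column 4, leaving (1,4) = 1.
4 is placed in row 2, so (2,1) = 3.
Row 3 needs a 3, and only (3,4) is open for it.
Column 4 now contains 3, leaving (4,4) = 4.
Cage f's pair has sum 5, which forces (3,1) = 4.
4 is placed in row 3, which forces (3,3) = 2.
Row 4 now contains 4, which forces (4,1) = 1.
2 is placed in column 3, so (4,3) = 3.
Column 1 now contains 4, so (1,1) = 2.
Cage b needs sum 12, which forces (1,2) = 3.
3 is placed in column 3, which forces (1,3) = 4.
Row 3 already has 2, which forces (3,2) = 1.
Row 4 already has 3, so (4,2) = 2.
Filled in: 2 3 4 1 / 3 4 1 2 / 4 1 2 3 / 1 2 3 4.

3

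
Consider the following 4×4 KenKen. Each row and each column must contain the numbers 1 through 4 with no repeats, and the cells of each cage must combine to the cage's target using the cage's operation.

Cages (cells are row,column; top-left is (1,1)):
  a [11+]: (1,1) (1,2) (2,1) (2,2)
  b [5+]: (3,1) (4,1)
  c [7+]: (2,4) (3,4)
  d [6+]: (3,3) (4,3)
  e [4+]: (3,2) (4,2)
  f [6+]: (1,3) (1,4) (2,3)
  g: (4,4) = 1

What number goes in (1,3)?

Cage g is a single given cell, so (4,4) = 1.
The two cells of cage e must have sum 4, which forces (3,2) = 1.
Row 4 already has 1, which forces (4,2) = 3.
Cage b needs two cells with sum 5, leaving (3,1) = 3.
Row 3 already has 3, leaving (3,4) = 4.
Cage b's pair has sum 5, leaving (4,1) = 2.
Row 4 now contains 2, which forces (4,3) = 4.
Column 4 now contains 4, leaving (2,4) = 3.
Row 3 already has 4; hence (3,3) = 2.
The 3 cells of cage f must have sum 6, leaving (1,3) = 3.
Column 4 already has 3; hence (1,4) = 2.
2 is placed in column 3, so (2,3) = 1.
Cage a has sum 11, so (1,1) = 1.
Row 1 already has 2, so (1,2) = 4.
1 is placed in row 2, so (2,1) = 4.
Cage a has sum 11, which forces (2,2) = 2.
The full grid is 1 4 3 2 / 4 2 1 3 / 3 1 2 4 / 2 3 4 1.

3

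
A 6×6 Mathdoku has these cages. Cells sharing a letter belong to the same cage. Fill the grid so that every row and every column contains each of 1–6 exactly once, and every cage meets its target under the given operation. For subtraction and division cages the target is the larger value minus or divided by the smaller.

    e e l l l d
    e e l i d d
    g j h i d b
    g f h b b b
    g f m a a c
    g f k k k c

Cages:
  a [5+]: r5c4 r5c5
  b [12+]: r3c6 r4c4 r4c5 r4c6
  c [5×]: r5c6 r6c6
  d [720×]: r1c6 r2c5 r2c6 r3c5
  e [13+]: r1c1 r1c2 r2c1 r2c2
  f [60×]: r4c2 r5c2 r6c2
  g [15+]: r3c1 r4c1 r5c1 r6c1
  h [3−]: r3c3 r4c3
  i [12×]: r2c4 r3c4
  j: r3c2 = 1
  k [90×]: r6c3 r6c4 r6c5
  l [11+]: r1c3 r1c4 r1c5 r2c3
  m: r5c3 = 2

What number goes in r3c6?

Cage j is given, so r3c2 = 1.
M is a freebie, leaving r5c3 = 2.
R5c4 and r5c5 in row 5 are {1, 4}; hence r5c6 = 5.
Cage c's pair has product 5, leaving r6c6 = 1.
The pair r2c5/r3c5 in column 5 holds {5, 6}, so r6c5 = 3.
The 3 cells of cage f must have product 60, leaving r4c2 = 5.
Row 3 needs a 5, and only r3c5 is open for it.
The 4 cells of cage d must have product 720; hence r1c6 = 6.
Column 5 already has 5; hence r2c5 = 6.
The 4 cells of cage d must have product 720; hence r2c6 = 4.
The only place for 6 in column 2 is r5c2.
Row 5 already has 6, so r5c1 = 3.
Cage f has product 60; hence r6c2 = 2.
Cage e has sum 13; hence r1c2 = 4.
Column 2 now contains 2, leaving r2c2 = 3.
Row 2 already has 3, so r2c4 = 2.
Row 6 now contains 2, leaving r6c1 = 4.
Cage l has sum 11; hence r1c5 = 2.
Cage i needs two cells with product 12, which forces r3c4 = 6.
Column 4 now contains 6, which forces r4c4 = 3.
Row 4 already has 3, leaving r4c6 = 2.
Column 4 now contains 6, which forces r6c4 = 5.
Cage l needs sum 11, so r1c3 = 3.
Column 4 already has 5; hence r1c4 = 1.
Cage l has sum 11, which forces r2c3 = 5.
Row 3 now contains 6, leaving r3c1 = 2.
Column 3 already has 3, which forces r3c3 = 4.
Column 6 now contains 2; hence r3c6 = 3.
Row 4 now contains 2; hence r4c1 = 6.
6 is placed in row 4, leaving r4c3 = 1.
Cage b has sum 12; hence r4c5 = 4.
1 is placed in column 4; hence r5c4 = 4.
Column 5 already has 4, which forces r5c5 = 1.
Row 6 already has 5, so r6c3 = 6.
1 is placed in row 1, which forces r1c1 = 5.
Row 2 now contains 5, which forces r2c1 = 1.
The full grid is 5 4 3 1 2 6 / 1 3 5 2 6 4 / 2 1 4 6 5 3 / 6 5 1 3 4 2 / 3 6 2 4 1 5 / 4 2 6 5 3 1.

3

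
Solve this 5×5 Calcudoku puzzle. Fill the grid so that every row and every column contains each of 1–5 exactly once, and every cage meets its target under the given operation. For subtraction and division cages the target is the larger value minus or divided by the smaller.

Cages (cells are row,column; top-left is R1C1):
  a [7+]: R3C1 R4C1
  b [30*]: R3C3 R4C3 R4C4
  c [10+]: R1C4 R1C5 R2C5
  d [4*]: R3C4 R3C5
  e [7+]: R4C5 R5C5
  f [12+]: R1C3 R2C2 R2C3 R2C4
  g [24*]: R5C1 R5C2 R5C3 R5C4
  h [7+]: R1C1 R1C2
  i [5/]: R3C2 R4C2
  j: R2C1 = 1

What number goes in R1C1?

Cage j is given; hence R2C1 = 1.
In row 4, 1 can only go at R4C2, so R4C2 = 1.
Column 2 now contains 1; hence R3C2 = 5.
In row 5, 5 can only go at R5C5, so R5C5 = 5.
The two cells of cage e must have sum 7, which forces R4C5 = 2.
Cage b needs product 30; hence R3C3 = 2.
In row 1, 2 can only go at R1C2, so R1C2 = 2.
Cage h needs two cells with sum 7; hence R1C1 = 5.
5 is placed in row 1, so R1C4 = 3.
The 4 cells of cage f must have sum 12, which forces R2C4 = 2.
3 is placed in column 4, so R4C4 = 5.
3 is placed in row 1; hence R1C3 = 1.
The 3 cells of cage c must have sum 10, leaving R1C5 = 4.
Cage f needs sum 12, so R2C2 = 4.
Cage f has sum 12, which forces R2C3 = 5.
Cage c has sum 10; hence R2C5 = 3.
Column 5 already has 4, which forces R3C5 = 1.
Row 4 already has 5, leaving R4C3 = 3.
The 4 cells of cage g must have product 24; hence R5C1 = 2.
Column 2 now contains 4; hence R5C2 = 3.
Column 3 already has 3, leaving R5C3 = 4.
Row 5 already has 4, so R5C4 = 1.
Cage a's pair has sum 7; hence R3C1 = 3.
1 is placed in row 3, which forces R3C4 = 4.
Row 4 already has 3, so R4C1 = 4.
The full grid is 5 2 1 3 4 / 1 4 5 2 3 / 3 5 2 4 1 / 4 1 3 5 2 / 2 3 4 1 5.

5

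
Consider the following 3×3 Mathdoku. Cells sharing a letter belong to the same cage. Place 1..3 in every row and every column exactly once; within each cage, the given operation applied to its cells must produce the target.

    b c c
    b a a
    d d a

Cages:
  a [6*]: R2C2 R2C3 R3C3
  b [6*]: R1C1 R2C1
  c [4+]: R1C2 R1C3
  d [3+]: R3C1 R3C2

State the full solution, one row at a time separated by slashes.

The only place for 2 in row 1 is R1C1.
2 is placed in column 1; hence R2C1 = 3.
2 is placed in column 1; hence R3C1 = 1.
The two cells of cage d must have sum 3, so R3C2 = 2.
2 is placed in row 3; hence R3C3 = 3.
The two cells of cage c must have sum 4, so R1C2 = 3.
Column 3 now contains 3, so R1C3 = 1.
Column 2 now contains 2, which forces R2C2 = 1.
Cage a needs product 6, leaving R2C3 = 2.

2 3 1 / 3 1 2 / 1 2 3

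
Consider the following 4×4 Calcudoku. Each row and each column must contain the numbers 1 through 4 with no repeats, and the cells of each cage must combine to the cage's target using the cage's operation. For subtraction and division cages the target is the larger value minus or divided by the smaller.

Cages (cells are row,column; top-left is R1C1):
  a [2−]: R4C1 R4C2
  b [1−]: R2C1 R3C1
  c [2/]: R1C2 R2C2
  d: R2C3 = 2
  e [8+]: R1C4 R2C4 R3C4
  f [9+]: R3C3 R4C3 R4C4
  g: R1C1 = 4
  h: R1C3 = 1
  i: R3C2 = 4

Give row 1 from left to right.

Cage g is given, which forces R1C1 = 4.
Cage h is given, which forces R1C3 = 1.
1 is placed in row 1, which forces R1C4 = 3.
Cage d is given; hence R2C3 = 2.
I is a freebie, which forces R3C2 = 4.
Row 3 now contains 4, so R3C3 = 3.
Row 3 now contains 4, which forces R3C4 = 1.
Column 3 already has 3; hence R4C3 = 4.
4 is placed in row 4, which forces R4C4 = 2.
1 is placed in row 1, which forces R1C2 = 2.
Column 2 already has 4, which forces R2C2 = 1.
Column 4 now contains 1; hence R2C4 = 4.
Row 3 now contains 1, which forces R3C1 = 2.
Column 2 now contains 1, so R4C2 = 3.
1 is placed in row 2, leaving R2C1 = 3.
3 is placed in row 4, which forces R4C1 = 1.
Completed grid: 4 2 1 3 / 3 1 2 4 / 2 4 3 1 / 1 3 4 2.

4 2 1 3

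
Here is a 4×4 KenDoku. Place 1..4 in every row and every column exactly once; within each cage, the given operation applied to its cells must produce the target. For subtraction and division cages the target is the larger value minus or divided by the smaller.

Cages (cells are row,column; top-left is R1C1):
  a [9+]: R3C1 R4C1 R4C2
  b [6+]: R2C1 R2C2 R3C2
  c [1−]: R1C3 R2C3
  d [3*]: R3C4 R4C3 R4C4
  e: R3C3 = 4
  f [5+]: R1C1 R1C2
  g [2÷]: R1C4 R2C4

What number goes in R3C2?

Cage e is given; hence R3C3 = 4.
Cage d has product 3, leaving R3C4 = 1.
Cage d needs product 3, leaving R4C3 = 1.
Cage d has product 3, so R4C4 = 3.
Cage a has sum 9, leaving R3C1 = 3.
Row 3 already has 3; hence R3C2 = 2.
Column 2 already has 2; hence R4C2 = 4.
Cage b has sum 6, which forces R2C1 = 1.
Cage b has sum 6, which forces R2C2 = 3.
Row 2 already has 3; hence R2C3 = 2.
Row 2 now contains 2; hence R2C4 = 4.
Row 4 now contains 4, so R4C1 = 2.
Column 1 already has 2; hence R1C1 = 4.
3 is placed in column 2, so R1C2 = 1.
Column 3 now contains 2, leaving R1C3 = 3.
Column 4 now contains 4; hence R1C4 = 2.
Filled in: 4 1 3 2 / 1 3 2 4 / 3 2 4 1 / 2 4 1 3.

2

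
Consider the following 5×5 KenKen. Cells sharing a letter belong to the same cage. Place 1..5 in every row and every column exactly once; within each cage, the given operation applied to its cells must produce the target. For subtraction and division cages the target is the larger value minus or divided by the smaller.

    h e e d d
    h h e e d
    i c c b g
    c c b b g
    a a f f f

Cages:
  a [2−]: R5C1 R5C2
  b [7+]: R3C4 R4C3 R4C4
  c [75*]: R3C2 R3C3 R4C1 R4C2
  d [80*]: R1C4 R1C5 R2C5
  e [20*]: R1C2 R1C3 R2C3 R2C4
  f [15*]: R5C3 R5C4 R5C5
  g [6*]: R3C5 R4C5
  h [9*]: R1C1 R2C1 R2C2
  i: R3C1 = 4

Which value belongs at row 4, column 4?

2

The 3 cells of cage h must have product 9; hence R1C1 = 3.
Cage d has product 80, which forces R1C4 = 4.
Cage d needs product 80, leaving R1C5 = 5.
Cage h needs product 9; hence R2C1 = 1.
Cage h has product 9, which forces R2C2 = 3.
Cage d has product 80, leaving R2C5 = 4.
I is a freebie, so R3C1 = 4.
1 is placed in column 1, so R4C1 = 5.
5 is placed in row 4, which forces R4C2 = 1.
5 is placed in column 1, which forces R5C1 = 2.
Column 2 already has 1, leaving R1C2 = 2.
The 4 cells of cage e must have product 20, so R1C3 = 1.
Column 2 already has 1; hence R3C2 = 5.
Cage c needs product 75, leaving R3C3 = 3.
Row 3 already has 3, which forces R3C5 = 2.
2 is placed in column 5, so R4C5 = 3.
The two cells of cage a must have difference 2, leaving R5C2 = 4.
3 is placed in column 3; hence R5C3 = 5.
Column 5 already has 3, so R5C5 = 1.
5 is placed in column 3, so R2C3 = 2.
Cage e has product 20; hence R2C4 = 5.
2 is placed in row 3, leaving R3C4 = 1.
Cage b needs sum 7, leaving R4C3 = 4.
3 is placed in row 4, leaving R4C4 = 2.
1 is placed in row 5, leaving R5C4 = 3.
The full grid is 3 2 1 4 5 / 1 3 2 5 4 / 4 5 3 1 2 / 5 1 4 2 3 / 2 4 5 3 1.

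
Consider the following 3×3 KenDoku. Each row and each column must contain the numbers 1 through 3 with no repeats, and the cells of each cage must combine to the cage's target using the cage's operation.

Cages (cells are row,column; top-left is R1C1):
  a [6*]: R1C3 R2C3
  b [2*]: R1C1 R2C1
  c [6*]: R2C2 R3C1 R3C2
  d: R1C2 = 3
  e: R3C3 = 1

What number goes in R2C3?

3

D is a freebie, which forces R1C2 = 3.
3 is placed in row 1, which forces R1C3 = 2.
Column 3 now contains 2; hence R2C3 = 3.
Cage e is a single given cell; hence R3C3 = 1.
2 is placed in row 1, which forces R1C1 = 1.
The two cells of cage b must have product 2, so R2C1 = 2.
Cage c has product 6, so R2C2 = 1.
Cage c has product 6, leaving R3C1 = 3.
1 is placed in row 3; hence R3C2 = 2.
Filled in: 1 3 2 / 2 1 3 / 3 2 1.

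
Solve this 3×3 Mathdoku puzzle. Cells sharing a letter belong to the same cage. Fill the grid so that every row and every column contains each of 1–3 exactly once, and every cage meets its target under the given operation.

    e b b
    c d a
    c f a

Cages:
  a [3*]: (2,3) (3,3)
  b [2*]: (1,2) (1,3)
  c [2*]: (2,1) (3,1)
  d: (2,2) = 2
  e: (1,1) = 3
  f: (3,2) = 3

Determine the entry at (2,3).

3

Cage e is given, which forces (1,1) = 3.
Cage d is a single given cell, which forces (2,2) = 2.
F is a freebie, which forces (3,2) = 3.
3 is placed in row 3, which forces (3,3) = 1.
Column 2 now contains 2; hence (1,2) = 1.
Column 3 now contains 1, which forces (1,3) = 2.
Row 2 already has 2, so (2,1) = 1.
Column 3 now contains 1, leaving (2,3) = 3.
1 is placed in row 3; hence (3,1) = 2.
Filled in: 3 1 2 / 1 2 3 / 2 3 1.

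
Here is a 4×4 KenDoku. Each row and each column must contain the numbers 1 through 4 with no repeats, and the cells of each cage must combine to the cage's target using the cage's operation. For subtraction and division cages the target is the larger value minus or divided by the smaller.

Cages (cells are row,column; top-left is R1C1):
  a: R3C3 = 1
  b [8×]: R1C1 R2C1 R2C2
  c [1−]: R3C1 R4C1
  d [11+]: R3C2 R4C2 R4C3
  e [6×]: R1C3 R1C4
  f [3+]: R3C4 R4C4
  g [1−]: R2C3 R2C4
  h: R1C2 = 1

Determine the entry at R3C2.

Cage h is given, which forces R1C2 = 1.
Cage d needs sum 11; hence R3C2 = 4.
A is a freebie, so R3C3 = 1.
Row 3 already has 1; hence R3C4 = 2.
Cage d has sum 11, which forces R4C2 = 3.
Cage d has sum 11, which forces R4C3 = 4.
Column 4 now contains 2, leaving R4C4 = 1.
Cage b needs product 8; hence R1C1 = 4.
Cage e's pair has product 6; hence R1C3 = 2.
Column 4 now contains 2; hence R1C4 = 3.
Cage b needs product 8, which forces R2C1 = 1.
Column 2 now contains 4, so R2C2 = 2.
Column 3 already has 2, so R2C3 = 3.
Column 4 now contains 3, leaving R2C4 = 4.
2 is placed in row 3, so R3C1 = 3.
1 is placed in row 4, which forces R4C1 = 2.
Filled in: 4 1 2 3 / 1 2 3 4 / 3 4 1 2 / 2 3 4 1.

4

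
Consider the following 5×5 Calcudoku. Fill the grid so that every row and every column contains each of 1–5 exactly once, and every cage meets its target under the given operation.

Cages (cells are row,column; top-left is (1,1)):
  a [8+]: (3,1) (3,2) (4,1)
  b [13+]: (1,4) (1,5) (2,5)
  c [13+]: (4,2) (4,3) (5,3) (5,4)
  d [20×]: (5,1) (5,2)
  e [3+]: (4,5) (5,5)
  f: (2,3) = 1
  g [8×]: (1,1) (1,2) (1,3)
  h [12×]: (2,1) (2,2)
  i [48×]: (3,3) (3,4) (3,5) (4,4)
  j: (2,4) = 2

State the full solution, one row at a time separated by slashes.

2 1 4 5 3 / 3 4 1 2 5 / 5 2 3 1 4 / 1 3 5 4 2 / 4 5 2 3 1

Cage f is a single given cell, so (2,3) = 1.
Cage j is given; hence (2,4) = 2.
Column 4 already has 2; hence (4,4) = 4.
Column 4 now contains 4; hence (1,4) = 5.
Cage b has sum 13, which forces (1,5) = 3.
Cage b has sum 13, which forces (2,5) = 5.
The only place for 3 in row 5 is (5,4).
Cage i needs product 48, so (3,3) = 3.
Column 4 now contains 3, which forces (3,4) = 1.
Cage i needs product 48, leaving (3,5) = 4.
Cage a needs sum 8; hence (4,1) = 1.
1 is placed in row 4; hence (4,2) = 3.
1 is placed in row 4; hence (4,5) = 2.
2 is placed in column 5, which forces (5,5) = 1.
Cage g has product 8; hence (1,2) = 1.
The two cells of cage h must have product 12, which forces (2,1) = 3.
Column 2 now contains 3, so (2,2) = 4.
Row 4 already has 2; hence (4,3) = 5.
Column 2 already has 4, so (5,2) = 5.
The 4 cells of cage c must have sum 13, so (5,3) = 2.
Cage g needs product 8, leaving (1,1) = 2.
Column 3 now contains 2, so (1,3) = 4.
Cage a needs sum 8, leaving (3,1) = 5.
5 is placed in column 2, which forces (3,2) = 2.
Row 5 already has 5, which forces (5,1) = 4.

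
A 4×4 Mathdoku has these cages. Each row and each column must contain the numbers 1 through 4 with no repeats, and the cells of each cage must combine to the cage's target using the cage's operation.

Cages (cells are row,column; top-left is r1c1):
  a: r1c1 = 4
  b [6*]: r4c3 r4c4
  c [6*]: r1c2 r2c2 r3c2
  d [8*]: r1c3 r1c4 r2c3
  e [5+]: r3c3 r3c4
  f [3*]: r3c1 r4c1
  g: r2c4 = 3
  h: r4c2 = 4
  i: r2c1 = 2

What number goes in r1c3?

Cage a is a single given cell, so r1c1 = 4.
Cage i is given; hence r2c1 = 2.
Cage g is a single given cell; hence r2c4 = 3.
H is a freebie; hence r4c2 = 4.
Column 4 now contains 3; hence r4c4 = 2.
Cage d has product 8; hence r1c3 = 2.
2 is placed in column 4, which forces r1c4 = 1.
3 is placed in row 2; hence r2c2 = 1.
The 3 cells of cage d must have product 8; hence r2c3 = 4.
Column 3 now contains 4; hence r3c3 = 1.
Column 4 now contains 1, leaving r3c4 = 4.
Row 4 already has 2; hence r4c3 = 3.
Row 1 now contains 2, leaving r1c2 = 3.
Row 3 now contains 1, so r3c1 = 3.
Cage c has product 6, leaving r3c2 = 2.
Row 4 now contains 3, leaving r4c1 = 1.
Filled in: 4 3 2 1 / 2 1 4 3 / 3 2 1 4 / 1 4 3 2.

2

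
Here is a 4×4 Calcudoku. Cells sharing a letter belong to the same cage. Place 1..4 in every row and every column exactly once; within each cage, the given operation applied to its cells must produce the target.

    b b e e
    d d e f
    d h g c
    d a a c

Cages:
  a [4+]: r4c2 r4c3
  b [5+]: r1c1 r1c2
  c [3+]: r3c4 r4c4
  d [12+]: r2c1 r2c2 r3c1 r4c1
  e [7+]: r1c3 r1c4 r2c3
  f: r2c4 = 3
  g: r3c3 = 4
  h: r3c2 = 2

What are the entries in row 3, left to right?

Cage f is a single given cell; hence r2c4 = 3.
Cage h is a single given cell; hence r3c2 = 2.
G is a freebie, so r3c3 = 4.
Row 3 now contains 2; hence r3c4 = 1.
Column 4 already has 1, so r4c4 = 2.
Column 4 now contains 2, so r1c4 = 4.
Cage d has sum 12, so r2c1 = 1.
Row 2 already has 3; hence r2c2 = 4.
1 is placed in row 2, which forces r2c3 = 2.
Row 3 already has 1, which forces r3c1 = 3.
Cage d needs sum 12, which forces r4c1 = 4.
Column 1 already has 1, leaving r1c1 = 2.
Cage b's pair has sum 5, which forces r1c2 = 3.
Column 3 already has 2, which forces r1c3 = 1.
Column 2 now contains 3, leaving r4c2 = 1.
1 is placed in column 3, so r4c3 = 3.
The full grid is 2 3 1 4 / 1 4 2 3 / 3 2 4 1 / 4 1 3 2.

3 2 4 1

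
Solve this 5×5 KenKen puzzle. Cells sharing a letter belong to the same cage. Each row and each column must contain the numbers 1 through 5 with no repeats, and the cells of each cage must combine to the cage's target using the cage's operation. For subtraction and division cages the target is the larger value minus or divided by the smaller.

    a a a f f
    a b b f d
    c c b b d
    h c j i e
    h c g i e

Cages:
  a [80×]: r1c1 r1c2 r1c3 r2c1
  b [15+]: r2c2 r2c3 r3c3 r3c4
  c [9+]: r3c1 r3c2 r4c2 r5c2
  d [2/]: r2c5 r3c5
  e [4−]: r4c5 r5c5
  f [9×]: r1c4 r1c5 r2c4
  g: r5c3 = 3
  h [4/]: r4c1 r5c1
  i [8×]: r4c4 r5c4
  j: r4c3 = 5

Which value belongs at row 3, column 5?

2

The 3 cells of cage f must have product 9, leaving r1c4 = 1.
Cage f has product 9, leaving r1c5 = 3.
Cage f needs product 9, so r2c4 = 3.
Cage j is given, so r4c3 = 5.
Row 4 now contains 5, which forces r4c5 = 1.
Cage g is a single given cell, so r5c3 = 3.
Column 5 already has 1; hence r5c5 = 5.
Cage a has product 80, which forces r2c1 = 2.
Row 2 already has 2, which forces r2c5 = 4.
4 is placed in column 5, which forces r3c5 = 2.
1 is placed in row 4, leaving r4c1 = 4.
Row 4 already has 4, leaving r4c4 = 2.
The two cells of cage h must have quotient 4, which forces r5c1 = 1.
2 is placed in column 4, which forces r5c4 = 4.
4 is placed in column 1, leaving r1c1 = 5.
4 is placed in row 2, so r2c2 = 5.
4 is placed in row 2, leaving r2c3 = 1.
1 is placed in column 1, which forces r3c1 = 3.
Cage c has sum 9; hence r3c2 = 1.
Cage b needs sum 15; hence r3c3 = 4.
4 is placed in column 4; hence r3c4 = 5.
Row 4 already has 2, which forces r4c2 = 3.
Row 5 already has 4, leaving r5c2 = 2.
2 is placed in column 2; hence r1c2 = 4.
Column 3 now contains 4, so r1c3 = 2.
Completed grid: 5 4 2 1 3 / 2 5 1 3 4 / 3 1 4 5 2 / 4 3 5 2 1 / 1 2 3 4 5.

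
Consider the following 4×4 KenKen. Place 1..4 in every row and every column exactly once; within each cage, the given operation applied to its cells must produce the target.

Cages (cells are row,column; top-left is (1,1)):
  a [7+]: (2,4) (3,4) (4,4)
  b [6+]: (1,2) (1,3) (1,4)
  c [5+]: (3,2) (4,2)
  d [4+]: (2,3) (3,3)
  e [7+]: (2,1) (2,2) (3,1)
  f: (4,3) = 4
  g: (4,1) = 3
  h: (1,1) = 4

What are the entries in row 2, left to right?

Cage h is a single given cell, so (1,1) = 4.
Cage g is given, leaving (4,1) = 3.
Cage f is given; hence (4,3) = 4.
Cage e has sum 7, leaving (2,2) = 4.
Column 2 now contains 4, so (3,2) = 3.
3 is placed in row 3, leaving (3,3) = 1.
Cage e needs sum 7; hence (2,1) = 1.
Column 3 now contains 1; hence (2,3) = 3.
Row 2 already has 1, so (2,4) = 2.
Row 3 already has 1, leaving (3,1) = 2.
The 3 cells of cage a must have sum 7, leaving (3,4) = 4.
Cage c needs two cells with sum 5, so (4,2) = 2.
Column 4 now contains 2, so (4,4) = 1.
2 is placed in column 2, so (1,2) = 1.
3 is placed in column 3; hence (1,3) = 2.
Column 4 already has 1, which forces (1,4) = 3.
The full grid is 4 1 2 3 / 1 4 3 2 / 2 3 1 4 / 3 2 4 1.

1 4 3 2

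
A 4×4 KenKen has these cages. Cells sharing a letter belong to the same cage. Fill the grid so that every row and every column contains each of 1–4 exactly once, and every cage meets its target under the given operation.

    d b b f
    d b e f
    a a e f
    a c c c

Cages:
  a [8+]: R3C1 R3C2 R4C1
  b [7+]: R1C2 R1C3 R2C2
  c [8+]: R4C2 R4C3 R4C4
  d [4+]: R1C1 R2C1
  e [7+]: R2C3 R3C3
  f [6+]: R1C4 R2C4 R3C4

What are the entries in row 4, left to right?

2 3 1 4

In row 4, 2 can only go at R4C1, so R4C1 = 2.
Cage a has sum 8; hence R3C1 = 4.
Cage a needs sum 8, which forces R3C2 = 2.
Row 3 already has 4; hence R3C3 = 3.
Row 3 now contains 3, which forces R3C4 = 1.
Cage b has sum 7; hence R1C3 = 2.
Row 1 now contains 2, so R1C4 = 3.
Column 3 already has 3, which forces R2C3 = 4.
3 is placed in column 4, leaving R2C4 = 2.
4 is placed in column 3, leaving R4C3 = 1.
3 is placed in column 4, so R4C4 = 4.
Row 1 now contains 3, so R1C1 = 1.
Cage b has sum 7; hence R1C2 = 4.
Cage d's pair has sum 4, so R2C1 = 3.
Row 2 already has 4, so R2C2 = 1.
4 is placed in row 4, leaving R4C2 = 3.
Filled in: 1 4 2 3 / 3 1 4 2 / 4 2 3 1 / 2 3 1 4.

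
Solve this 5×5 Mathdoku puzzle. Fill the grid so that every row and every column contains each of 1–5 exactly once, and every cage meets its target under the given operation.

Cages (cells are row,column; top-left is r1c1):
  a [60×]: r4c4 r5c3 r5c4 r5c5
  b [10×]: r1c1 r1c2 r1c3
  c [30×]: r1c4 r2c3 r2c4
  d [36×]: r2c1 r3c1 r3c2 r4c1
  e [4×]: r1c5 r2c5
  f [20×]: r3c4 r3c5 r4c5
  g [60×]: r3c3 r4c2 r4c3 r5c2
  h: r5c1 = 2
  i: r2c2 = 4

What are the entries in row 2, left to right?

3 4 2 5 1

I is a freebie; hence r2c2 = 4.
Row 2 now contains 4, so r2c5 = 1.
Cage d needs product 36, leaving r3c2 = 3.
Cage h is a single given cell, so r5c1 = 2.
Column 5 already has 1, which forces r1c5 = 4.
Row 2 now contains 1, so r2c1 = 3.
Column 5 already has 4, which forces r3c5 = 5.
The 4 cells of cage g must have product 60, leaving r4c3 = 3.
Column 5 already has 5; hence r4c5 = 2.
Column 5 already has 5, so r5c5 = 3.
Cage c needs product 30; hence r1c4 = 3.
Cage g has product 60; hence r3c3 = 4.
Cage f has product 20, so r3c4 = 2.
The 3 cells of cage c must have product 30; hence r2c3 = 2.
Column 4 already has 2, which forces r2c4 = 5.
Row 3 now contains 4, so r3c1 = 1.
Cage d has product 36; hence r4c1 = 4.
Row 4 now contains 4; hence r4c4 = 1.
Column 4 already has 1, so r5c4 = 4.
Column 1 now contains 1, so r1c1 = 5.
Cage b needs product 10; hence r1c2 = 2.
The 3 cells of cage b must have product 10, which forces r1c3 = 1.
Row 4 now contains 1; hence r4c2 = 5.
The 4 cells of cage g must have product 60; hence r5c2 = 1.
Cage a has product 60, so r5c3 = 5.
Filled in: 5 2 1 3 4 / 3 4 2 5 1 / 1 3 4 2 5 / 4 5 3 1 2 / 2 1 5 4 3.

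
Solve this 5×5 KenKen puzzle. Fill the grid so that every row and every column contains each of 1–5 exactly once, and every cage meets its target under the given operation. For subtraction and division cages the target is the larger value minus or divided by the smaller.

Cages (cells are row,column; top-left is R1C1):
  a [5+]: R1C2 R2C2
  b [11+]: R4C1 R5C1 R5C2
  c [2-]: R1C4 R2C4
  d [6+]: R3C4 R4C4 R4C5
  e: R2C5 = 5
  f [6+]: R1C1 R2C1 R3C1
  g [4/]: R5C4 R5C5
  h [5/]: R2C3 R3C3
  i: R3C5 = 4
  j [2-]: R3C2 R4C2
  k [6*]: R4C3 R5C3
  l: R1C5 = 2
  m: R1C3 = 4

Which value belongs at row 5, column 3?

Cage m is given, leaving R1C3 = 4.
Cage l is a single given cell, so R1C5 = 2.
Cage e is a single given cell, leaving R2C5 = 5.
Cage i is given, leaving R3C5 = 4.
Column 5 already has 4, leaving R5C5 = 1.
5 is placed in row 2, leaving R2C3 = 1.
Row 2 already has 1, which forces R2C4 = 3.
Cage h needs two cells with quotient 5, so R3C3 = 5.
Column 5 already has 1, which forces R4C5 = 3.
1 is placed in row 5, so R5C4 = 4.
3 is placed in row 2; hence R2C1 = 2.
Row 2 already has 2, so R2C2 = 4.
The 3 cells of cage b must have sum 11; hence R4C1 = 4.
Row 4 now contains 3, which forces R4C3 = 2.
Row 4 already has 2, so R4C4 = 1.
Column 1 already has 2; hence R5C1 = 5.
Row 5 already has 5; hence R5C2 = 2.
Cage k's pair has product 6, leaving R5C3 = 3.
The two cells of cage a must have sum 5, leaving R1C2 = 1.
Column 4 already has 1, which forces R1C4 = 5.
2 is placed in column 2, which forces R3C2 = 3.
Column 4 already has 1, leaving R3C4 = 2.
Row 4 now contains 1, which forces R4C2 = 5.
1 is placed in row 1, so R1C1 = 3.
Row 3 now contains 3, leaving R3C1 = 1.
Filled in: 3 1 4 5 2 / 2 4 1 3 5 / 1 3 5 2 4 / 4 5 2 1 3 / 5 2 3 4 1.

3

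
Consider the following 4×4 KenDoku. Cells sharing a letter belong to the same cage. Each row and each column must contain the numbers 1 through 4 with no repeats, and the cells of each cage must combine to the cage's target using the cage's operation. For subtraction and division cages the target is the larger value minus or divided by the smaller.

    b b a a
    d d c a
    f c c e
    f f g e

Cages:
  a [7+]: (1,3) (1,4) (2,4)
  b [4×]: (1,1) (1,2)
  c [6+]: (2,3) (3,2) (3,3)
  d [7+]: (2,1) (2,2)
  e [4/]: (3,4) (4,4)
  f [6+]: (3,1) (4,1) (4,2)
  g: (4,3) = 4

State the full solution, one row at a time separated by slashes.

G is a freebie, so (4,3) = 4.
Row 4 already has 4, leaving (4,4) = 1.
Cage f needs sum 6, so (3,1) = 1.
Column 4 already has 1, which forces (3,4) = 4.
1 is placed in column 1; hence (1,1) = 4.
Cage b needs two cells with product 4, which forces (1,2) = 1.
The 3 cells of cage a must have sum 7, which forces (1,3) = 2.
Cage a has sum 7, leaving (1,4) = 3.
Column 1 now contains 4, leaving (2,1) = 3.
Row 2 now contains 3, leaving (2,2) = 4.
The 3 cells of cage c must have sum 6, leaving (2,3) = 1.
Column 4 now contains 4, so (2,4) = 2.
Column 3 now contains 2, which forces (3,3) = 3.
Column 1 now contains 3, leaving (4,1) = 2.
Row 4 now contains 2, leaving (4,2) = 3.
3 is placed in row 3, so (3,2) = 2.

4 1 2 3 / 3 4 1 2 / 1 2 3 4 / 2 3 4 1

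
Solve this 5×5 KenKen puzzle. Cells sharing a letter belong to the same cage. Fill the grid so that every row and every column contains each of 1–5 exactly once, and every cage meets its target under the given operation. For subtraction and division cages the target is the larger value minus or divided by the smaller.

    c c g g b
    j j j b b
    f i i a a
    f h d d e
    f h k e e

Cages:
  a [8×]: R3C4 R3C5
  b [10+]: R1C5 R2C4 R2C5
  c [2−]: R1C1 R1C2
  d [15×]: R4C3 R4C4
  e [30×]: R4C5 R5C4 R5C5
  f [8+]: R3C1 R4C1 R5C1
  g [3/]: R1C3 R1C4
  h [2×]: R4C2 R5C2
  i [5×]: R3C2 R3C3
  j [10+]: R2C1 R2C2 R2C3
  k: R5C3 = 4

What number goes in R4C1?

4

Cage k is given, leaving R5C3 = 4.
In row 3, 3 can only go at R3C1, so R3C1 = 3.
The 3 cells of cage f must have sum 8, which forces R4C1 = 4.
Cage f needs sum 8, which forces R5C1 = 1.
Row 5 already has 1, so R5C2 = 2.
2 is placed in column 2, so R4C2 = 1.
The 3 cells of cage e must have product 30; hence R4C5 = 2.
1 is placed in column 2, leaving R3C2 = 5.
The two cells of cage i must have product 5, which forces R3C3 = 1.
Cage a's pair has product 8, so R3C4 = 2.
2 is placed in column 5; hence R3C5 = 4.
Column 3 now contains 1, so R1C3 = 3.
The two cells of cage g must have quotient 3, leaving R1C4 = 1.
1 is placed in row 1, which forces R1C5 = 5.
The 3 cells of cage j must have sum 10, which forces R2C2 = 3.
Cage b needs sum 10, leaving R2C4 = 4.
Column 5 already has 5, which forces R2C5 = 1.
Column 3 now contains 3, so R4C3 = 5.
Row 4 now contains 5, which forces R4C4 = 3.
Column 4 already has 3, which forces R5C4 = 5.
Column 5 already has 5, leaving R5C5 = 3.
5 is placed in row 1, leaving R1C1 = 2.
3 is placed in row 1, so R1C2 = 4.
Cage j needs sum 10, so R2C1 = 5.
Column 3 already has 5, which forces R2C3 = 2.
The full grid is 2 4 3 1 5 / 5 3 2 4 1 / 3 5 1 2 4 / 4 1 5 3 2 / 1 2 4 5 3.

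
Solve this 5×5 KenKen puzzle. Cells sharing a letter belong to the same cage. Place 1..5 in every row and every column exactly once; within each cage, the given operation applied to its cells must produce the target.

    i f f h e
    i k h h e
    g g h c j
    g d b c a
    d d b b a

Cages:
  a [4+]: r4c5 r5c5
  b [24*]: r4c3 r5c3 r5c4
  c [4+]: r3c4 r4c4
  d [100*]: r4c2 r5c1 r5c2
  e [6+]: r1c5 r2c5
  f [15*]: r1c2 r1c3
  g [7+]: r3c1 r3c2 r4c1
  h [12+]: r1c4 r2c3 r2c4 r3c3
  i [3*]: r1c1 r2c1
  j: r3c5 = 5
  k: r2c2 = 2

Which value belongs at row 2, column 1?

Cage k is given, so r2c2 = 2.
Cage j is given, leaving r3c5 = 5.
Cage d needs product 100, leaving r4c2 = 5.
The 3 cells of cage d must have product 100, leaving r5c1 = 5.
The 3 cells of cage d must have product 100, which forces r5c2 = 4.
Column 2 already has 5; hence r1c2 = 3.
The two cells of cage f must have product 15; hence r1c3 = 5.
The two cells of cage e must have sum 6, which forces r1c5 = 2.
Cage e needs two cells with sum 6, leaving r2c5 = 4.
Column 2 already has 3, leaving r3c2 = 1.
1 is placed in row 3, leaving r3c4 = 3.
Cage b needs product 24, leaving r4c3 = 4.
3 is placed in column 4, which forces r4c4 = 1.
1 is placed in row 4, leaving r4c5 = 3.
3 is placed in column 4, leaving r5c4 = 2.
Column 5 already has 3, which forces r5c5 = 1.
Row 1 already has 3; hence r1c1 = 1.
1 is placed in column 4, which forces r1c4 = 4.
The two cells of cage i must have product 3; hence r2c1 = 3.
Cage h needs sum 12, so r2c3 = 1.
1 is placed in column 4, leaving r2c4 = 5.
Cage g has sum 7, so r3c1 = 4.
4 is placed in column 3; hence r3c3 = 2.
3 is placed in row 4, leaving r4c1 = 2.
Row 5 now contains 2, which forces r5c3 = 3.
The full grid is 1 3 5 4 2 / 3 2 1 5 4 / 4 1 2 3 5 / 2 5 4 1 3 / 5 4 3 2 1.

3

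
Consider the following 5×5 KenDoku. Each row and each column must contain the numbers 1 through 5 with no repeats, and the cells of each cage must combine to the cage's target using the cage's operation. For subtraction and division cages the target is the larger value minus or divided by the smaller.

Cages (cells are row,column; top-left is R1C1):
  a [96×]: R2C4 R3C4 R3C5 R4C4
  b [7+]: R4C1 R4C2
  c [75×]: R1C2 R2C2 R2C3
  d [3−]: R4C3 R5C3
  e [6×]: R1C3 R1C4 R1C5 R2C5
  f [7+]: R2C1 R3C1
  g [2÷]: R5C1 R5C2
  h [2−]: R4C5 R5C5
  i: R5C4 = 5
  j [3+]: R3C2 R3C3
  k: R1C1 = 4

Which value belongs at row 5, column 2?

Cage k is given, which forces R1C1 = 4.
Cage c has product 75, so R1C2 = 5.
Cage c needs product 75, which forces R2C2 = 3.
Cage c needs product 75, so R2C3 = 5.
Cage e needs product 6, which forces R2C5 = 1.
The 4 cells of cage a must have product 96, so R3C5 = 4.
Cage i is a single given cell; hence R5C4 = 5.
5 is placed in row 2; hence R2C1 = 2.
Row 2 now contains 2, which forces R2C4 = 4.
The two cells of cage f must have sum 7; hence R3C1 = 5.
5 is placed in column 1, leaving R4C1 = 3.
Row 4 already has 3, leaving R4C4 = 2.
Cage h's pair has difference 2, leaving R4C5 = 5.
2 is placed in column 1, so R5C1 = 1.
1 is placed in row 5, so R5C3 = 4.
Cage h's pair has difference 2, which forces R5C5 = 3.
3 is placed in column 5, which forces R1C5 = 2.
Column 4 already has 2, which forces R3C4 = 3.
Row 4 already has 2, so R4C2 = 4.
4 is placed in column 3; hence R4C3 = 1.
Row 5 now contains 4; hence R5C2 = 2.
1 is placed in column 3, so R1C3 = 3.
3 is placed in column 4, so R1C4 = 1.
Column 2 now contains 2, leaving R3C2 = 1.
1 is placed in column 3, which forces R3C3 = 2.
The full grid is 4 5 3 1 2 / 2 3 5 4 1 / 5 1 2 3 4 / 3 4 1 2 5 / 1 2 4 5 3.

2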